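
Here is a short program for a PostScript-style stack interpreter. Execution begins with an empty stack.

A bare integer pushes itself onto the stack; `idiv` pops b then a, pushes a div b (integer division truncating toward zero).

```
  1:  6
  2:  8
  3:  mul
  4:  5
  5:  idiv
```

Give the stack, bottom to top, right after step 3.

[48]

6   → [6]
8   → [6, 8]
mul → [48]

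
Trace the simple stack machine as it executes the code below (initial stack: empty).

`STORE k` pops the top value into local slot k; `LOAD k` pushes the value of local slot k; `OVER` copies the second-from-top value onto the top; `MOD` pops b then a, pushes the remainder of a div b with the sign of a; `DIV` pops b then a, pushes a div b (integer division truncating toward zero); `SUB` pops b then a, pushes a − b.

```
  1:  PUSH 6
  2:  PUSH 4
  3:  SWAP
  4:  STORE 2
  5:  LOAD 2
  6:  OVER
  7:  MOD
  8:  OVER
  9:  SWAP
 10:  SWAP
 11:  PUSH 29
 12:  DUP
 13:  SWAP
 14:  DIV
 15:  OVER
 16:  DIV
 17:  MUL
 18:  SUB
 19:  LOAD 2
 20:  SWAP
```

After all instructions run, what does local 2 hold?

PUSH 6  → [6]
PUSH 4  → [6, 4]
SWAP    → [4, 6]
STORE 2 → [4]
LOAD 2  → [4, 6]
OVER    → [4, 6, 4]
MOD     → [4, 2]
OVER    → [4, 2, 4]
SWAP    → [4, 4, 2]
SWAP    → [4, 2, 4]
PUSH 29 → [4, 2, 4, 29]
DUP     → [4, 2, 4, 29, 29]
SWAP    → [4, 2, 4, 29, 29]
DIV     → [4, 2, 4, 1]
OVER    → [4, 2, 4, 1, 4]
DIV     → [4, 2, 4, 0]
MUL     → [4, 2, 0]
SUB     → [4, 2]
LOAD 2  → [4, 2, 6]
SWAP    → [4, 6, 2]

6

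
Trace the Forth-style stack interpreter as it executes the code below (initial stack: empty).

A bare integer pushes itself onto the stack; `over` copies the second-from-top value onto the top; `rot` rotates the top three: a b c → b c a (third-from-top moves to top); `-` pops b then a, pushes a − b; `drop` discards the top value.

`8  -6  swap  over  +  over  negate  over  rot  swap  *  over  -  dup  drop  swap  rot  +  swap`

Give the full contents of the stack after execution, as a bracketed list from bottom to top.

8      : 8
-6     : 8 -6
swap   : -6 8
over   : -6 8 -6
+      : -6 2
over   : -6 2 -6
negate : -6 2 6
over   : -6 2 6 2
rot    : -6 6 2 2
swap   : -6 6 2 2
*      : -6 6 4
over   : -6 6 4 6
-      : -6 6 -2
dup    : -6 6 -2 -2
drop   : -6 6 -2
swap   : -6 -2 6
rot    : -2 6 -6
+      : -2 0
swap   : 0 -2

[0, -2]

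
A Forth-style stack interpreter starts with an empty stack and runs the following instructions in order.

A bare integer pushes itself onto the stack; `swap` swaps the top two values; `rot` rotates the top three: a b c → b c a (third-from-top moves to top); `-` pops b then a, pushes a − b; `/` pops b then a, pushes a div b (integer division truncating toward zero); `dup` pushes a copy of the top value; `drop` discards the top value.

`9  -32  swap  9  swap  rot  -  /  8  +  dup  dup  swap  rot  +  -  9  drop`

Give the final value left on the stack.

-8

9     [9]
-32   [9, -32]
swap  [-32, 9]
9     [-32, 9, 9]
swap  [-32, 9, 9]
rot   [9, 9, -32]
-     [9, 41]
/     [0]
8     [0, 8]
+     [8]
dup   [8, 8]
dup   [8, 8, 8]
swap  [8, 8, 8]
rot   [8, 8, 8]
+     [8, 16]
-     [-8]
9     [-8, 9]
drop  [-8]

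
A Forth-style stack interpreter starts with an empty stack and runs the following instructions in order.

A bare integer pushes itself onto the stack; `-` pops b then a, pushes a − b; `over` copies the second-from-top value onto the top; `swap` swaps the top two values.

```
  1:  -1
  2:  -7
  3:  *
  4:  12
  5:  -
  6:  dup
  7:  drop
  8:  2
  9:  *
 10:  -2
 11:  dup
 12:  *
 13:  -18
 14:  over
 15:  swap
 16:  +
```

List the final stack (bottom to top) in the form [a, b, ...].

-1   → -1
-7   → -1 -7
*    → 7
12   → 7 12
-    → -5
dup  → -5 -5
drop → -5
2    → -5 2
*    → -10
-2   → -10 -2
dup  → -10 -2 -2
*    → -10 4
-18  → -10 4 -18
over → -10 4 -18 4
swap → -10 4 4 -18
+    → -10 4 -14

[-10, 4, -14]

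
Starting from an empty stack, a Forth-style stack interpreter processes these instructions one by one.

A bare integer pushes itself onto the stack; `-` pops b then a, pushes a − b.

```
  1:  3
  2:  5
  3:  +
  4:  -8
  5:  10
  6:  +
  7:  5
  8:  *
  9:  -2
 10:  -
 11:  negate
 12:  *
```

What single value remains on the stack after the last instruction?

3      -> [3]
5      -> [3, 5]
+      -> [8]
-8     -> [8, -8]
10     -> [8, -8, 10]
+      -> [8, 2]
5      -> [8, 2, 5]
*      -> [8, 10]
-2     -> [8, 10, -2]
-      -> [8, 12]
negate -> [8, -12]
*      -> [-96]

-96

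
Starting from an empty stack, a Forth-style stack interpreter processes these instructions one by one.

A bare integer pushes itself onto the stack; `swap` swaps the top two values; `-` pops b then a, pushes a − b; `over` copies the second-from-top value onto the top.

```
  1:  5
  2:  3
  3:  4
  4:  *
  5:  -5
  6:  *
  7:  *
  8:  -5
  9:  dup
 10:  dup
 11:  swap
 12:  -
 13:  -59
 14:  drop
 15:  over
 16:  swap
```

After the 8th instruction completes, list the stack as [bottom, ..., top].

[-300, -5]

5  : 5
3  : 5 3
4  : 5 3 4
*  : 5 12
-5 : 5 12 -5
*  : 5 -60
*  : -300
-5 : -300 -5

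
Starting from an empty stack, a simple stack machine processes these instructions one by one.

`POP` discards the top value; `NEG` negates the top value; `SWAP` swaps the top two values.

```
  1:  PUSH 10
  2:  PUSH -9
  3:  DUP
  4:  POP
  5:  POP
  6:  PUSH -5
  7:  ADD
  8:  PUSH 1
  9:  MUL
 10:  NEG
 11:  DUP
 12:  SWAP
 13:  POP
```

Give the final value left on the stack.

-5

PUSH 10 → [10]
PUSH -9 → [10, -9]
DUP     → [10, -9, -9]
POP     → [10, -9]
POP     → [10]
PUSH -5 → [10, -5]
ADD     → [5]
PUSH 1  → [5, 1]
MUL     → [5]
NEG     → [-5]
DUP     → [-5, -5]
SWAP    → [-5, -5]
POP     → [-5]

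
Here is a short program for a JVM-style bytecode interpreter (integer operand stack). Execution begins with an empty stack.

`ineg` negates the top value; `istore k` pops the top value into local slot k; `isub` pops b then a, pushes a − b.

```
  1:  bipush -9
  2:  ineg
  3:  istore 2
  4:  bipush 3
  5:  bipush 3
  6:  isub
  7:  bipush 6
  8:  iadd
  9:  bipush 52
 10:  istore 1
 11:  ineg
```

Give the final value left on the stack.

bipush -9  [-9]
ineg       [9]
istore 2   []
bipush 3   [3]
bipush 3   [3, 3]
isub       [0]
bipush 6   [0, 6]
iadd       [6]
bipush 52  [6, 52]
istore 1   [6]
ineg       [-6]

-6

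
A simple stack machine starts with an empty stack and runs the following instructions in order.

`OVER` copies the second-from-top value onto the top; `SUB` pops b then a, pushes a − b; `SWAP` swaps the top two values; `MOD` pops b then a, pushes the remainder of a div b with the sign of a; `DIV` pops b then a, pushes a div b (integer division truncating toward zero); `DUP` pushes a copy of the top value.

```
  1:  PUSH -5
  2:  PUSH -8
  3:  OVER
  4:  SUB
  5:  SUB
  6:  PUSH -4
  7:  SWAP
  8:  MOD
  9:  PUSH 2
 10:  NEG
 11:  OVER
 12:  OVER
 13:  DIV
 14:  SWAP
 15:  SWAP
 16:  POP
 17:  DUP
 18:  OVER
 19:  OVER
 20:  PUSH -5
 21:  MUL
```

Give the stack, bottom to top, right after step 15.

[0, -2, 0]

PUSH -5 → [-5]
PUSH -8 → [-5, -8]
OVER    → [-5, -8, -5]
SUB     → [-5, -3]
SUB     → [-2]
PUSH -4 → [-2, -4]
SWAP    → [-4, -2]
MOD     → [0]
PUSH 2  → [0, 2]
NEG     → [0, -2]
OVER    → [0, -2, 0]
OVER    → [0, -2, 0, -2]
DIV     → [0, -2, 0]
SWAP    → [0, 0, -2]
SWAP    → [0, -2, 0]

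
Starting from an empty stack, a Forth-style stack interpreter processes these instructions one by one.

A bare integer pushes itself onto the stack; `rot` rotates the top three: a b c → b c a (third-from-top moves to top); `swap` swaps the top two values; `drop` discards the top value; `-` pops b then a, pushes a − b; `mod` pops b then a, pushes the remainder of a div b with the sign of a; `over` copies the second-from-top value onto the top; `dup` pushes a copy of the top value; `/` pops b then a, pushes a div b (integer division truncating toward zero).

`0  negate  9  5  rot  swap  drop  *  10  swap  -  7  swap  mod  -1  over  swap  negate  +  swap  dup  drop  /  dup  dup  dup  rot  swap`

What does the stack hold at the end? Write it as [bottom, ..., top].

[1, 1, 1, 1]

0      : 0
negate : 0
9      : 0 9
5      : 0 9 5
rot    : 9 5 0
swap   : 9 0 5
drop   : 9 0
*      : 0
10     : 0 10
swap   : 10 0
-      : 10
7      : 10 7
swap   : 7 10
mod    : 7
-1     : 7 -1
over   : 7 -1 7
swap   : 7 7 -1
negate : 7 7 1
+      : 7 8
swap   : 8 7
dup    : 8 7 7
drop   : 8 7
/      : 1
dup    : 1 1
dup    : 1 1 1
dup    : 1 1 1 1
rot    : 1 1 1 1
swap   : 1 1 1 1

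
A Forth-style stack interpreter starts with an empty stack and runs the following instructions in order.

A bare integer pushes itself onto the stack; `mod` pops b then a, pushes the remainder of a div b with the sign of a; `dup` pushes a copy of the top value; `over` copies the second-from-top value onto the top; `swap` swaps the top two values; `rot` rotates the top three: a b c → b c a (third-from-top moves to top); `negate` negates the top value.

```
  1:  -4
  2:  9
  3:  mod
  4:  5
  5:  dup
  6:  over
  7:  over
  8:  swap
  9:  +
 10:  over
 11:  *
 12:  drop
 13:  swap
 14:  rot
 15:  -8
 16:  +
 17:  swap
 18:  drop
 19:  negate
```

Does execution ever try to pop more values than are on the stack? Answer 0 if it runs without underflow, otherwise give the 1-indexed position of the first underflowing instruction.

-4     → [-4]
9      → [-4, 9]
mod    → [-4]
5      → [-4, 5]
dup    → [-4, 5, 5]
over   → [-4, 5, 5, 5]
over   → [-4, 5, 5, 5, 5]
swap   → [-4, 5, 5, 5, 5]
+      → [-4, 5, 5, 10]
over   → [-4, 5, 5, 10, 5]
*      → [-4, 5, 5, 50]
drop   → [-4, 5, 5]
swap   → [-4, 5, 5]
rot    → [5, 5, -4]
-8     → [5, 5, -4, -8]
+      → [5, 5, -12]
swap   → [5, -12, 5]
drop   → [5, -12]
negate → [5, 12]

0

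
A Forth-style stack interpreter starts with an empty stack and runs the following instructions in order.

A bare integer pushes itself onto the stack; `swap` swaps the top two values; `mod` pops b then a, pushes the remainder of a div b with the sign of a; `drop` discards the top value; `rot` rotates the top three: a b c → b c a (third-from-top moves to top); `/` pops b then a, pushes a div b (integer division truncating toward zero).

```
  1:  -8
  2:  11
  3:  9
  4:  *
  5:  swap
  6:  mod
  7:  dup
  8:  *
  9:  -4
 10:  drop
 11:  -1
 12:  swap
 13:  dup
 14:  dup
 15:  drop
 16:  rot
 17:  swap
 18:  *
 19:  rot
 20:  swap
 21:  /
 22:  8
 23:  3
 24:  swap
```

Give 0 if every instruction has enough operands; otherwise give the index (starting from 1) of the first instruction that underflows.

19

-8   : -8
11   : -8 11
9    : -8 11 9
*    : -8 99
swap : 99 -8
mod  : 3
dup  : 3 3
*    : 9
-4   : 9 -4
drop : 9
-1   : 9 -1
swap : -1 9
dup  : -1 9 9
dup  : -1 9 9 9
drop : -1 9 9
rot  : 9 9 -1
swap : 9 -1 9
*    : 9 -9
rot  — needs 3 operands, stack has 2 → underflow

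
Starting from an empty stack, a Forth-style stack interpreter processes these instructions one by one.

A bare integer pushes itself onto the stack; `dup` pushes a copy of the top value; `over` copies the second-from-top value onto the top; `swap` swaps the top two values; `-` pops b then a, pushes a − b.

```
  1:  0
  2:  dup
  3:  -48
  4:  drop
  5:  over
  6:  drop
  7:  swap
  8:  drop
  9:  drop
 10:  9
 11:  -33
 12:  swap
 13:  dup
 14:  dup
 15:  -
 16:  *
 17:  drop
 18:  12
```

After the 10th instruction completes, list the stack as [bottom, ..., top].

0     0
dup   0 0
-48   0 0 -48
drop  0 0
over  0 0 0
drop  0 0
swap  0 0
drop  0
drop  (empty)
9     9

[9]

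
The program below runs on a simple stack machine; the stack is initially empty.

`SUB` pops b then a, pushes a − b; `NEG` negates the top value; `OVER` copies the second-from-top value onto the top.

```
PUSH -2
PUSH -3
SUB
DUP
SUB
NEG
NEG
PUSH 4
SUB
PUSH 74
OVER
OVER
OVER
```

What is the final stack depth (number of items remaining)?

PUSH -2  [-2]
PUSH -3  [-2, -3]
SUB      [1]
DUP      [1, 1]
SUB      [0]
NEG      [0]
NEG      [0]
PUSH 4   [0, 4]
SUB      [-4]
PUSH 74  [-4, 74]
OVER     [-4, 74, -4]
OVER     [-4, 74, -4, 74]
OVER     [-4, 74, -4, 74, -4]

5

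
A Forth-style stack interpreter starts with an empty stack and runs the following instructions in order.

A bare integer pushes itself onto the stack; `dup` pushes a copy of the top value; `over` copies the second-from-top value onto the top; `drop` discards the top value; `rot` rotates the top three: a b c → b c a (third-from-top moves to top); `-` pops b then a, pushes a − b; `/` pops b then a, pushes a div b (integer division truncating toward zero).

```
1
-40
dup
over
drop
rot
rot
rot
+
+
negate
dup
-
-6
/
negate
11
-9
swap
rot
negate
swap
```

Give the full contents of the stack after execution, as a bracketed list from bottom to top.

1      -> 1
-40    -> 1 -40
dup    -> 1 -40 -40
over   -> 1 -40 -40 -40
drop   -> 1 -40 -40
rot    -> -40 -40 1
rot    -> -40 1 -40
rot    -> 1 -40 -40
+      -> 1 -80
+      -> -79
negate -> 79
dup    -> 79 79
-      -> 0
-6     -> 0 -6
/      -> 0
negate -> 0
11     -> 0 11
-9     -> 0 11 -9
swap   -> 0 -9 11
rot    -> -9 11 0
negate -> -9 11 0
swap   -> -9 0 11

[-9, 0, 11]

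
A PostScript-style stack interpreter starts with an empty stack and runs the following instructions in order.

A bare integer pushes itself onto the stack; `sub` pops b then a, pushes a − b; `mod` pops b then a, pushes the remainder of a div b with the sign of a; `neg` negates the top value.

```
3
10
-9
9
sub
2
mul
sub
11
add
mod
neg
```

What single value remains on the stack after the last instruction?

-3

3    [3]
10   [3, 10]
-9   [3, 10, -9]
9    [3, 10, -9, 9]
sub  [3, 10, -18]
2    [3, 10, -18, 2]
mul  [3, 10, -36]
sub  [3, 46]
11   [3, 46, 11]
add  [3, 57]
mod  [3]
neg  [-3]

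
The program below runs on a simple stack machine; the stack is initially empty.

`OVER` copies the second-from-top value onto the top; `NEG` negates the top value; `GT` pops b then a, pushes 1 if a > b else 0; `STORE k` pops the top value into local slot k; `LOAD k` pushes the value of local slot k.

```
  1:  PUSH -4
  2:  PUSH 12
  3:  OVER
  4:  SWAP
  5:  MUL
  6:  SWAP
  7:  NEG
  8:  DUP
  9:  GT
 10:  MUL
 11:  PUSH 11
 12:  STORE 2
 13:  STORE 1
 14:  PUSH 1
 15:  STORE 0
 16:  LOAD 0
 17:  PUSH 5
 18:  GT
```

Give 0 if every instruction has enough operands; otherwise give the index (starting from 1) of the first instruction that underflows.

PUSH -4 -> [-4]
PUSH 12 -> [-4, 12]
OVER    -> [-4, 12, -4]
SWAP    -> [-4, -4, 12]
MUL     -> [-4, -48]
SWAP    -> [-48, -4]
NEG     -> [-48, 4]
DUP     -> [-48, 4, 4]
GT      -> [-48, 0]
MUL     -> [0]
PUSH 11 -> [0, 11]
STORE 2 -> [0]
STORE 1 -> []
PUSH 1  -> [1]
STORE 0 -> []
LOAD 0  -> [1]
PUSH 5  -> [1, 5]
GT      -> [0]

0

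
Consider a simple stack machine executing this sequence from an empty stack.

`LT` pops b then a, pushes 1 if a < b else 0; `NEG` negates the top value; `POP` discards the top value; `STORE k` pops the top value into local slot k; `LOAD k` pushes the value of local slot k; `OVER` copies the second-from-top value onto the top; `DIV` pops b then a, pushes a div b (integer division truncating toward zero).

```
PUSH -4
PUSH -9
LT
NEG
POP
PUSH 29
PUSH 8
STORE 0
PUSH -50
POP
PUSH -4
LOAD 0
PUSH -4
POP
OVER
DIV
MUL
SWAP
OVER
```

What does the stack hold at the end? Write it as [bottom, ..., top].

[8, 29, 8]

PUSH -4  -> [-4]
PUSH -9  -> [-4, -9]
LT       -> [0]
NEG      -> [0]
POP      -> []
PUSH 29  -> [29]
PUSH 8   -> [29, 8]
STORE 0  -> [29]
PUSH -50 -> [29, -50]
POP      -> [29]
PUSH -4  -> [29, -4]
LOAD 0   -> [29, -4, 8]
PUSH -4  -> [29, -4, 8, -4]
POP      -> [29, -4, 8]
OVER     -> [29, -4, 8, -4]
DIV      -> [29, -4, -2]
MUL      -> [29, 8]
SWAP     -> [8, 29]
OVER     -> [8, 29, 8]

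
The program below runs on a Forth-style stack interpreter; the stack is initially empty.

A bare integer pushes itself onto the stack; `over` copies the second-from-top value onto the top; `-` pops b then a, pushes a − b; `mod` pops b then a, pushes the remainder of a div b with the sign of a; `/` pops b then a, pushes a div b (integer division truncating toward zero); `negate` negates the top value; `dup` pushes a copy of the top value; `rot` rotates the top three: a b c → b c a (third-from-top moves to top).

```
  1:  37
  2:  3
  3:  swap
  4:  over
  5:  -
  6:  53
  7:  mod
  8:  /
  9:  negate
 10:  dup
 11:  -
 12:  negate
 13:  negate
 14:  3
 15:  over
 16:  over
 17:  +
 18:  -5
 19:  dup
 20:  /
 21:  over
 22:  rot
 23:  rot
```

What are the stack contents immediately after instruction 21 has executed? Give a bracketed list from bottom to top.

37      37
3       37 3
swap    3 37
over    3 37 3
-       3 34
53      3 34 53
mod     3 34
/       0
negate  0
dup     0 0
-       0
negate  0
negate  0
3       0 3
over    0 3 0
over    0 3 0 3
+       0 3 3
-5      0 3 3 -5
dup     0 3 3 -5 -5
/       0 3 3 1
over    0 3 3 1 3

[0, 3, 3, 1, 3]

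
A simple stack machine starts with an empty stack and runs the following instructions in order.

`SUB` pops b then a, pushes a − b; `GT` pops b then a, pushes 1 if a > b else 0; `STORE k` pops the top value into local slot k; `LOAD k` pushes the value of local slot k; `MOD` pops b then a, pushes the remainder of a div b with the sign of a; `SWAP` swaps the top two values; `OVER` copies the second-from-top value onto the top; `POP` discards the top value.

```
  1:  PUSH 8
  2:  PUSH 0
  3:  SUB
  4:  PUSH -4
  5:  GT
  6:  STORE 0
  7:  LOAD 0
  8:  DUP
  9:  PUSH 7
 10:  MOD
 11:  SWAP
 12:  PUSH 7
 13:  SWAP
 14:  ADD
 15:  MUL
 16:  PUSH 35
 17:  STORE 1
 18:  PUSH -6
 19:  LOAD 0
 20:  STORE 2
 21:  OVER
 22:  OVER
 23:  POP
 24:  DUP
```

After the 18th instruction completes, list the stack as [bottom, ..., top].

[8, -6]

PUSH 8  → 8
PUSH 0  → 8 0
SUB     → 8
PUSH -4 → 8 -4
GT      → 1
STORE 0 → (empty)
LOAD 0  → 1
DUP     → 1 1
PUSH 7  → 1 1 7
MOD     → 1 1
SWAP    → 1 1
PUSH 7  → 1 1 7
SWAP    → 1 7 1
ADD     → 1 8
MUL     → 8
PUSH 35 → 8 35
STORE 1 → 8
PUSH -6 → 8 -6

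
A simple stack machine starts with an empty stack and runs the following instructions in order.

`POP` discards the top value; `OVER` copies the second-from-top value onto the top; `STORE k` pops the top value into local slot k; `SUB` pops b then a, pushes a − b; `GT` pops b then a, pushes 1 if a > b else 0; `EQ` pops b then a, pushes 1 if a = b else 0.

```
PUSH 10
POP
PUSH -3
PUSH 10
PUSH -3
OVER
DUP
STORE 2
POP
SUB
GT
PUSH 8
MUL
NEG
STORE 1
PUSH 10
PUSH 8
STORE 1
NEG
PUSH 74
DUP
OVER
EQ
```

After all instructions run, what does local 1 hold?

8

PUSH 10 -> [10]
POP     -> []
PUSH -3 -> [-3]
PUSH 10 -> [-3, 10]
PUSH -3 -> [-3, 10, -3]
OVER    -> [-3, 10, -3, 10]
DUP     -> [-3, 10, -3, 10, 10]
STORE 2 -> [-3, 10, -3, 10]
POP     -> [-3, 10, -3]
SUB     -> [-3, 13]
GT      -> [0]
PUSH 8  -> [0, 8]
MUL     -> [0]
NEG     -> [0]
STORE 1 -> []
PUSH 10 -> [10]
PUSH 8  -> [10, 8]
STORE 1 -> [10]
NEG     -> [-10]
PUSH 74 -> [-10, 74]
DUP     -> [-10, 74, 74]
OVER    -> [-10, 74, 74, 74]
EQ      -> [-10, 74, 1]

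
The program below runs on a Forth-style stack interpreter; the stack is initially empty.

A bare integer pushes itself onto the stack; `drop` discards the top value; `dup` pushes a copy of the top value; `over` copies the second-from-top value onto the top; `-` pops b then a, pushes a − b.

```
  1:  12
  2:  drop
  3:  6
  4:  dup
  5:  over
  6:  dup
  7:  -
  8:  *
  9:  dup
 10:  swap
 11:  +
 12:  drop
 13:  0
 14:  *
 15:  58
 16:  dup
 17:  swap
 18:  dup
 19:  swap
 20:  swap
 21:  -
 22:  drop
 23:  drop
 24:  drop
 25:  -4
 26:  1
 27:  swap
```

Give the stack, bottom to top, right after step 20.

12   -> 12
drop -> (empty)
6    -> 6
dup  -> 6 6
over -> 6 6 6
dup  -> 6 6 6 6
-    -> 6 6 0
*    -> 6 0
dup  -> 6 0 0
swap -> 6 0 0
+    -> 6 0
drop -> 6
0    -> 6 0
*    -> 0
58   -> 0 58
dup  -> 0 58 58
swap -> 0 58 58
dup  -> 0 58 58 58
swap -> 0 58 58 58
swap -> 0 58 58 58

[0, 58, 58, 58]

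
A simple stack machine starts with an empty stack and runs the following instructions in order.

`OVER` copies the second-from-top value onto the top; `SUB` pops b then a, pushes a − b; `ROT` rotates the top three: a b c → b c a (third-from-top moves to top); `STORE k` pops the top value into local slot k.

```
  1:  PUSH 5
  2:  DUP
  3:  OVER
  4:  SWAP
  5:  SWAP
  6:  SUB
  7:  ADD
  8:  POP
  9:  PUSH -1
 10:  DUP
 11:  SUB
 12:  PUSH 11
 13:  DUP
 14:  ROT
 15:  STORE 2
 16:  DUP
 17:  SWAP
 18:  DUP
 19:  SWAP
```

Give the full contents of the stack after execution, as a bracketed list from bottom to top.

PUSH 5  → 5
DUP     → 5 5
OVER    → 5 5 5
SWAP    → 5 5 5
SWAP    → 5 5 5
SUB     → 5 0
ADD     → 5
POP     → (empty)
PUSH -1 → -1
DUP     → -1 -1
SUB     → 0
PUSH 11 → 0 11
DUP     → 0 11 11
ROT     → 11 11 0
STORE 2 → 11 11
DUP     → 11 11 11
SWAP    → 11 11 11
DUP     → 11 11 11 11
SWAP    → 11 11 11 11

[11, 11, 11, 11]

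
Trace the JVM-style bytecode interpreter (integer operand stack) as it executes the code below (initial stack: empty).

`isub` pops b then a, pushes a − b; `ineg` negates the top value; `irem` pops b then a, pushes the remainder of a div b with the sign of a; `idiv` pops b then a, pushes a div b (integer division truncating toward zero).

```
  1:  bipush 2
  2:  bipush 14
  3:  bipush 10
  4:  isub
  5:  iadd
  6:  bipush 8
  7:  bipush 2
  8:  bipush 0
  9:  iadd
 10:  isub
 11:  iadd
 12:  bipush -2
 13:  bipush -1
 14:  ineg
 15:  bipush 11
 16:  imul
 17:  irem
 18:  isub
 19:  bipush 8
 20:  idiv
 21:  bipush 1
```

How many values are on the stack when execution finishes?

2

bipush 2  → [2]
bipush 14 → [2, 14]
bipush 10 → [2, 14, 10]
isub      → [2, 4]
iadd      → [6]
bipush 8  → [6, 8]
bipush 2  → [6, 8, 2]
bipush 0  → [6, 8, 2, 0]
iadd      → [6, 8, 2]
isub      → [6, 6]
iadd      → [12]
bipush -2 → [12, -2]
bipush -1 → [12, -2, -1]
ineg      → [12, -2, 1]
bipush 11 → [12, -2, 1, 11]
imul      → [12, -2, 11]
irem      → [12, -2]
isub      → [14]
bipush 8  → [14, 8]
idiv      → [1]
bipush 1  → [1, 1]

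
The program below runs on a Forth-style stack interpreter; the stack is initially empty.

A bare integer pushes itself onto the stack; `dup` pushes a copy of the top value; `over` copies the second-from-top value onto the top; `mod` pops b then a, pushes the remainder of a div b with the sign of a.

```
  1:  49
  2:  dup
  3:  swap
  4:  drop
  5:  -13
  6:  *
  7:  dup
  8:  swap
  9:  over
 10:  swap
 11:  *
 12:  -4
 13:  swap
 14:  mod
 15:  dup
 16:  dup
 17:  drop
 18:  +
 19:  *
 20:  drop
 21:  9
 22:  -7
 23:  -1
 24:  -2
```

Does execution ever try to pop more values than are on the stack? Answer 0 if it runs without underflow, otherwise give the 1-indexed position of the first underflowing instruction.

0

49   → [49]
dup  → [49, 49]
swap → [49, 49]
drop → [49]
-13  → [49, -13]
*    → [-637]
dup  → [-637, -637]
swap → [-637, -637]
over → [-637, -637, -637]
swap → [-637, -637, -637]
*    → [-637, 405769]
-4   → [-637, 405769, -4]
swap → [-637, -4, 405769]
mod  → [-637, -4]
dup  → [-637, -4, -4]
dup  → [-637, -4, -4, -4]
drop → [-637, -4, -4]
+    → [-637, -8]
*    → [5096]
drop → []
9    → [9]
-7   → [9, -7]
-1   → [9, -7, -1]
-2   → [9, -7, -1, -2]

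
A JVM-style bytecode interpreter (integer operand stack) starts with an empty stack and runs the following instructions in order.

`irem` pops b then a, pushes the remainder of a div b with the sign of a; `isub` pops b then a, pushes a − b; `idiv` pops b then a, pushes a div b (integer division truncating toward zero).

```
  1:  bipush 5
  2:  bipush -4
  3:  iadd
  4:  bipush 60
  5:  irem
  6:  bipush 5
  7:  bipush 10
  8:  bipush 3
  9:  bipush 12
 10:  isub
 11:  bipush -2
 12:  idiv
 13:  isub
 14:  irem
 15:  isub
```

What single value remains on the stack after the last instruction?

-4

bipush 5  -> [5]
bipush -4 -> [5, -4]
iadd      -> [1]
bipush 60 -> [1, 60]
irem      -> [1]
bipush 5  -> [1, 5]
bipush 10 -> [1, 5, 10]
bipush 3  -> [1, 5, 10, 3]
bipush 12 -> [1, 5, 10, 3, 12]
isub      -> [1, 5, 10, -9]
bipush -2 -> [1, 5, 10, -9, -2]
idiv      -> [1, 5, 10, 4]
isub      -> [1, 5, 6]
irem      -> [1, 5]
isub      -> [-4]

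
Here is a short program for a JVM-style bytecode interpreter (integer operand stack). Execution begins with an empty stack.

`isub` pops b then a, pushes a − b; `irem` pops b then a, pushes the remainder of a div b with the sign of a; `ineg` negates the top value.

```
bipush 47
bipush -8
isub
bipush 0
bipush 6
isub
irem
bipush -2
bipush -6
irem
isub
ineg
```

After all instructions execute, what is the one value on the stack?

bipush 47 -> 47
bipush -8 -> 47 -8
isub      -> 55
bipush 0  -> 55 0
bipush 6  -> 55 0 6
isub      -> 55 -6
irem      -> 1
bipush -2 -> 1 -2
bipush -6 -> 1 -2 -6
irem      -> 1 -2
isub      -> 3
ineg      -> -3

-3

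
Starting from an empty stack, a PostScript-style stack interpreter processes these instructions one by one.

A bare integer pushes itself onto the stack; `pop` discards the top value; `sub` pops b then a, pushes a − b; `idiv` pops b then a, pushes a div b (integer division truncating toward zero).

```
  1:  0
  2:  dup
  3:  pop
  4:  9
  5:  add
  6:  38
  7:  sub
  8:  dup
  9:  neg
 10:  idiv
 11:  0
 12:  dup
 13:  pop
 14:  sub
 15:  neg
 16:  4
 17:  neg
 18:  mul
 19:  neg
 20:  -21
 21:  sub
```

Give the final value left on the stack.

0    : 0
dup  : 0 0
pop  : 0
9    : 0 9
add  : 9
38   : 9 38
sub  : -29
dup  : -29 -29
neg  : -29 29
idiv : -1
0    : -1 0
dup  : -1 0 0
pop  : -1 0
sub  : -1
neg  : 1
4    : 1 4
neg  : 1 -4
mul  : -4
neg  : 4
-21  : 4 -21
sub  : 25

25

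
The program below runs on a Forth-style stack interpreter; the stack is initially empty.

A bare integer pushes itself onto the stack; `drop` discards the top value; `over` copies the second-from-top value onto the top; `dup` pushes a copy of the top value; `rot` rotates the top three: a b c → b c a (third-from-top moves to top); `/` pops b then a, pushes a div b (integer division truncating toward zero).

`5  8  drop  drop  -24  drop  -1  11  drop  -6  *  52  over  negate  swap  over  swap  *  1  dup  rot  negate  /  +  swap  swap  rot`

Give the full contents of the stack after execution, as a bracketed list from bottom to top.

[-6, 1, 6]

5      : [5]
8      : [5, 8]
drop   : [5]
drop   : []
-24    : [-24]
drop   : []
-1     : [-1]
11     : [-1, 11]
drop   : [-1]
-6     : [-1, -6]
*      : [6]
52     : [6, 52]
over   : [6, 52, 6]
negate : [6, 52, -6]
swap   : [6, -6, 52]
over   : [6, -6, 52, -6]
swap   : [6, -6, -6, 52]
*      : [6, -6, -312]
1      : [6, -6, -312, 1]
dup    : [6, -6, -312, 1, 1]
rot    : [6, -6, 1, 1, -312]
negate : [6, -6, 1, 1, 312]
/      : [6, -6, 1, 0]
+      : [6, -6, 1]
swap   : [6, 1, -6]
swap   : [6, -6, 1]
rot    : [-6, 1, 6]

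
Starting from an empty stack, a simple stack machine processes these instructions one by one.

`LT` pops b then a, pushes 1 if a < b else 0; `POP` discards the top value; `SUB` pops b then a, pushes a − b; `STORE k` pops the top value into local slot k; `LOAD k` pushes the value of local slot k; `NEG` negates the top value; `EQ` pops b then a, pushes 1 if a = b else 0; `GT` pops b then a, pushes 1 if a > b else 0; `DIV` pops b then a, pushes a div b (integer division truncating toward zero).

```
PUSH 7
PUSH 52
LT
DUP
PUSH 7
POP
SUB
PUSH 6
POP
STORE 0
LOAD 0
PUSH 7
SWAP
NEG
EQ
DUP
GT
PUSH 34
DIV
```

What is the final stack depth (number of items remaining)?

1

PUSH 7   [7]
PUSH 52  [7, 52]
LT       [1]
DUP      [1, 1]
PUSH 7   [1, 1, 7]
POP      [1, 1]
SUB      [0]
PUSH 6   [0, 6]
POP      [0]
STORE 0  []
LOAD 0   [0]
PUSH 7   [0, 7]
SWAP     [7, 0]
NEG      [7, 0]
EQ       [0]
DUP      [0, 0]
GT       [0]
PUSH 34  [0, 34]
DIV      [0]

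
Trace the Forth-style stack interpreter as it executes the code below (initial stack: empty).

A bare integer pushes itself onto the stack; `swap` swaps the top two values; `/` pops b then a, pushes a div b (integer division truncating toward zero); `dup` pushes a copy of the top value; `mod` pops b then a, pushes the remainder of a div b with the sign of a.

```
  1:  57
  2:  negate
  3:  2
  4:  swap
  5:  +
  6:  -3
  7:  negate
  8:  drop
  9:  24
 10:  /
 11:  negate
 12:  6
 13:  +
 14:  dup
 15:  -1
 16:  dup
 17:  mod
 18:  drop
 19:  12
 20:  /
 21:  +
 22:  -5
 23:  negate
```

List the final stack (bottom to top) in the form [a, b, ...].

[8, 5]

57      [57]
negate  [-57]
2       [-57, 2]
swap    [2, -57]
+       [-55]
-3      [-55, -3]
negate  [-55, 3]
drop    [-55]
24      [-55, 24]
/       [-2]
negate  [2]
6       [2, 6]
+       [8]
dup     [8, 8]
-1      [8, 8, -1]
dup     [8, 8, -1, -1]
mod     [8, 8, 0]
drop    [8, 8]
12      [8, 8, 12]
/       [8, 0]
+       [8]
-5      [8, -5]
negate  [8, 5]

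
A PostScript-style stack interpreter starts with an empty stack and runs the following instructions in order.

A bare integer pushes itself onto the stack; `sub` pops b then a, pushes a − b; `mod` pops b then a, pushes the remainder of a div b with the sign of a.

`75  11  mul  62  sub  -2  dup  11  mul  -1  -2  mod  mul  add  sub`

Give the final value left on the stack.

75  -> [75]
11  -> [75, 11]
mul -> [825]
62  -> [825, 62]
sub -> [763]
-2  -> [763, -2]
dup -> [763, -2, -2]
11  -> [763, -2, -2, 11]
mul -> [763, -2, -22]
-1  -> [763, -2, -22, -1]
-2  -> [763, -2, -22, -1, -2]
mod -> [763, -2, -22, -1]
mul -> [763, -2, 22]
add -> [763, 20]
sub -> [743]

743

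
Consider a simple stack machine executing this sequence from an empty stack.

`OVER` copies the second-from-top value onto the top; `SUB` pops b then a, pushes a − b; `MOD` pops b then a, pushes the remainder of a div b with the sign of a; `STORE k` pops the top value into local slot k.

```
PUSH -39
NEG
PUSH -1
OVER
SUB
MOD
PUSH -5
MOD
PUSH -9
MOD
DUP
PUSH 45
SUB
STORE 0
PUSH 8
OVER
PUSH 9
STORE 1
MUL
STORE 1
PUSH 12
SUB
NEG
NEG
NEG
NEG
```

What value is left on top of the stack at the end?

-8

PUSH -39 : [-39]
NEG      : [39]
PUSH -1  : [39, -1]
OVER     : [39, -1, 39]
SUB      : [39, -40]
MOD      : [39]
PUSH -5  : [39, -5]
MOD      : [4]
PUSH -9  : [4, -9]
MOD      : [4]
DUP      : [4, 4]
PUSH 45  : [4, 4, 45]
SUB      : [4, -41]
STORE 0  : [4]
PUSH 8   : [4, 8]
OVER     : [4, 8, 4]
PUSH 9   : [4, 8, 4, 9]
STORE 1  : [4, 8, 4]
MUL      : [4, 32]
STORE 1  : [4]
PUSH 12  : [4, 12]
SUB      : [-8]
NEG      : [8]
NEG      : [-8]
NEG      : [8]
NEG      : [-8]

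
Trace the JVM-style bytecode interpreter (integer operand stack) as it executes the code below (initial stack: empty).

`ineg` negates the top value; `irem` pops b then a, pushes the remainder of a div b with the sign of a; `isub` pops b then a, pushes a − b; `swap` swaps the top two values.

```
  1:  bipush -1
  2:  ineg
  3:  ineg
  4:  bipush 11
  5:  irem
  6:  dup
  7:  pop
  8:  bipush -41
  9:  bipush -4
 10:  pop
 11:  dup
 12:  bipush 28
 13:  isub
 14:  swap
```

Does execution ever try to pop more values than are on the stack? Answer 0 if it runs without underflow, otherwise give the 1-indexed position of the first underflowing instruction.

0

bipush -1  -> -1
ineg       -> 1
ineg       -> -1
bipush 11  -> -1 11
irem       -> -1
dup        -> -1 -1
pop        -> -1
bipush -41 -> -1 -41
bipush -4  -> -1 -41 -4
pop        -> -1 -41
dup        -> -1 -41 -41
bipush 28  -> -1 -41 -41 28
isub       -> -1 -41 -69
swap       -> -1 -69 -41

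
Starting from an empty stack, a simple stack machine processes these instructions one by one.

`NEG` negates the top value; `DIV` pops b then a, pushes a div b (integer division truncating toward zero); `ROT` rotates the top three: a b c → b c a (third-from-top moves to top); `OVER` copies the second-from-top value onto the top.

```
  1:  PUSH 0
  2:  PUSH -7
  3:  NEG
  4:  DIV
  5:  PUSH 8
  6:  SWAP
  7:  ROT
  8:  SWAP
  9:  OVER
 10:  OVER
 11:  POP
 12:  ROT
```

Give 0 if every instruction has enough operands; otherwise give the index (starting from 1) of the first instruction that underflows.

7

PUSH 0  : 0
PUSH -7 : 0 -7
NEG     : 0 7
DIV     : 0
PUSH 8  : 0 8
SWAP    : 8 0
ROT  — needs 3 operands, stack has 2 → underflow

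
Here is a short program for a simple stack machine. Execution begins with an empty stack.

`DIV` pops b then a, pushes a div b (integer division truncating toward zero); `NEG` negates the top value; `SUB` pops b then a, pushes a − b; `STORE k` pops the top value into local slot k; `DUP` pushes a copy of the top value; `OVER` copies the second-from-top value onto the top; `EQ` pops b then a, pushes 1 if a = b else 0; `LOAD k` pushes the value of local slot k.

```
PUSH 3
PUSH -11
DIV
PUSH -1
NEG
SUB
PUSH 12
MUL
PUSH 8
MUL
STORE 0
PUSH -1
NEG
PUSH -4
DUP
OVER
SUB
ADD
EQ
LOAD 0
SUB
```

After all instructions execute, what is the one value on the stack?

PUSH 3   -> [3]
PUSH -11 -> [3, -11]
DIV      -> [0]
PUSH -1  -> [0, -1]
NEG      -> [0, 1]
SUB      -> [-1]
PUSH 12  -> [-1, 12]
MUL      -> [-12]
PUSH 8   -> [-12, 8]
MUL      -> [-96]
STORE 0  -> []
PUSH -1  -> [-1]
NEG      -> [1]
PUSH -4  -> [1, -4]
DUP      -> [1, -4, -4]
OVER     -> [1, -4, -4, -4]
SUB      -> [1, -4, 0]
ADD      -> [1, -4]
EQ       -> [0]
LOAD 0   -> [0, -96]
SUB      -> [96]

96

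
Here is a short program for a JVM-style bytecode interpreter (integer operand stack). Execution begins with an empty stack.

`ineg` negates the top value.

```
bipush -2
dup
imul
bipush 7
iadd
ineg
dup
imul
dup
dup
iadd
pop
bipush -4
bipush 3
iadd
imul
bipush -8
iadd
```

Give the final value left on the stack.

-129

bipush -2 : -2
dup       : -2 -2
imul      : 4
bipush 7  : 4 7
iadd      : 11
ineg      : -11
dup       : -11 -11
imul      : 121
dup       : 121 121
dup       : 121 121 121
iadd      : 121 242
pop       : 121
bipush -4 : 121 -4
bipush 3  : 121 -4 3
iadd      : 121 -1
imul      : -121
bipush -8 : -121 -8
iadd      : -129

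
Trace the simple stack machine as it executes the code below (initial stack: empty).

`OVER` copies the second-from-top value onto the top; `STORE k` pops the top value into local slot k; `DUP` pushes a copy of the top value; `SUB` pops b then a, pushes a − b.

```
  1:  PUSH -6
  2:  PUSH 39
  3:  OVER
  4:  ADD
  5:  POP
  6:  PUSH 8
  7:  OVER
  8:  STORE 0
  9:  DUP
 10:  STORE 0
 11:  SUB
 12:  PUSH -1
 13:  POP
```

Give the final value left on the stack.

-14

PUSH -6 : -6
PUSH 39 : -6 39
OVER    : -6 39 -6
ADD     : -6 33
POP     : -6
PUSH 8  : -6 8
OVER    : -6 8 -6
STORE 0 : -6 8
DUP     : -6 8 8
STORE 0 : -6 8
SUB     : -14
PUSH -1 : -14 -1
POP     : -14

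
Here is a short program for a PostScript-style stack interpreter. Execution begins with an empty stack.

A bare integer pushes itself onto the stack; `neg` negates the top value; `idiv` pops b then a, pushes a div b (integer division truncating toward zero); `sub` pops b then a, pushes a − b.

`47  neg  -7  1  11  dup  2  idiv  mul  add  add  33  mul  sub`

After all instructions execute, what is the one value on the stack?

-1664

47    47
neg   -47
-7    -47 -7
1     -47 -7 1
11    -47 -7 1 11
dup   -47 -7 1 11 11
2     -47 -7 1 11 11 2
idiv  -47 -7 1 11 5
mul   -47 -7 1 55
add   -47 -7 56
add   -47 49
33    -47 49 33
mul   -47 1617
sub   -1664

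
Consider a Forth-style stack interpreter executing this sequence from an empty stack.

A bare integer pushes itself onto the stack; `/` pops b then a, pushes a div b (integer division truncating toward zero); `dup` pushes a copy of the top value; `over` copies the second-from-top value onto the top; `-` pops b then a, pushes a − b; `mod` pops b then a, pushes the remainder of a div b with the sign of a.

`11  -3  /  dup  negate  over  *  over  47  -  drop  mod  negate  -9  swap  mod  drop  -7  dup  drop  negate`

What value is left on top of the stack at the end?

7

11     : 11
-3     : 11 -3
/      : -3
dup    : -3 -3
negate : -3 3
over   : -3 3 -3
*      : -3 -9
over   : -3 -9 -3
47     : -3 -9 -3 47
-      : -3 -9 -50
drop   : -3 -9
mod    : -3
negate : 3
-9     : 3 -9
swap   : -9 3
mod    : 0
drop   : (empty)
-7     : -7
dup    : -7 -7
drop   : -7
negate : 7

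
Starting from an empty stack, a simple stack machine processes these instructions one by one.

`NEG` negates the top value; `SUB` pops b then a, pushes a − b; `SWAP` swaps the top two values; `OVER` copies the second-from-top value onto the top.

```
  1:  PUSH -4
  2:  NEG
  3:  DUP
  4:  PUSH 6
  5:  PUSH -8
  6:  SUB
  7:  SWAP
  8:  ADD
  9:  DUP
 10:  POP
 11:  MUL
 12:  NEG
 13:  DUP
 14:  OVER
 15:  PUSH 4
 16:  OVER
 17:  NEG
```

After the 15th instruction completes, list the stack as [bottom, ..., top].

PUSH -4 → [-4]
NEG     → [4]
DUP     → [4, 4]
PUSH 6  → [4, 4, 6]
PUSH -8 → [4, 4, 6, -8]
SUB     → [4, 4, 14]
SWAP    → [4, 14, 4]
ADD     → [4, 18]
DUP     → [4, 18, 18]
POP     → [4, 18]
MUL     → [72]
NEG     → [-72]
DUP     → [-72, -72]
OVER    → [-72, -72, -72]
PUSH 4  → [-72, -72, -72, 4]

[-72, -72, -72, 4]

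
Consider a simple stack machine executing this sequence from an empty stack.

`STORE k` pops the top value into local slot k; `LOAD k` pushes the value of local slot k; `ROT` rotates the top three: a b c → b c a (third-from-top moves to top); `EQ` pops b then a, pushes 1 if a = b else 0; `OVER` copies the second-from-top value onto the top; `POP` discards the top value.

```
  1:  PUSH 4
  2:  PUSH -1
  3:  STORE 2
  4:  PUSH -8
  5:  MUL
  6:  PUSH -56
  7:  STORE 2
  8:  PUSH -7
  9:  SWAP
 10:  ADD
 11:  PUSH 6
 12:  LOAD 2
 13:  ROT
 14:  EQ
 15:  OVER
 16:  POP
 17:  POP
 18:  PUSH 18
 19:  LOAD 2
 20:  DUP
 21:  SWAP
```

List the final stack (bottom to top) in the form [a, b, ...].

[6, 18, -56, -56]

PUSH 4   -> 4
PUSH -1  -> 4 -1
STORE 2  -> 4
PUSH -8  -> 4 -8
MUL      -> -32
PUSH -56 -> -32 -56
STORE 2  -> -32
PUSH -7  -> -32 -7
SWAP     -> -7 -32
ADD      -> -39
PUSH 6   -> -39 6
LOAD 2   -> -39 6 -56
ROT      -> 6 -56 -39
EQ       -> 6 0
OVER     -> 6 0 6
POP      -> 6 0
POP      -> 6
PUSH 18  -> 6 18
LOAD 2   -> 6 18 -56
DUP      -> 6 18 -56 -56
SWAP     -> 6 18 -56 -56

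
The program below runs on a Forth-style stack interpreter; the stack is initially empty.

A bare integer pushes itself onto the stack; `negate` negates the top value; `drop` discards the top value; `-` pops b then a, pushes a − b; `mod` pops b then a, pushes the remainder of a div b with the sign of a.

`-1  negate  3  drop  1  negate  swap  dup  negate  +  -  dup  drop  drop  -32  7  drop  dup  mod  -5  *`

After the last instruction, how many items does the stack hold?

1

-1      -1
negate  1
3       1 3
drop    1
1       1 1
negate  1 -1
swap    -1 1
dup     -1 1 1
negate  -1 1 -1
+       -1 0
-       -1
dup     -1 -1
drop    -1
drop    (empty)
-32     -32
7       -32 7
drop    -32
dup     -32 -32
mod     0
-5      0 -5
*       0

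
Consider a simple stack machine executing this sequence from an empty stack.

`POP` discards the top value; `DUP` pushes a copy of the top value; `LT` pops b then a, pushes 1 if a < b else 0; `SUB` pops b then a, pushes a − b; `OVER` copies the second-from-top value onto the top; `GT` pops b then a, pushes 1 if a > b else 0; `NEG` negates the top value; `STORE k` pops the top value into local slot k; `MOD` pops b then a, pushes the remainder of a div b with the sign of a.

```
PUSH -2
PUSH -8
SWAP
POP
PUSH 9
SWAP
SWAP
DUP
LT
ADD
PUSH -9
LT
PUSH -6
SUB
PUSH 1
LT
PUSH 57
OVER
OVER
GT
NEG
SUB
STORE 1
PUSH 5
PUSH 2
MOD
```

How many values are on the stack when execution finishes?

PUSH -2 → [-2]
PUSH -8 → [-2, -8]
SWAP    → [-8, -2]
POP     → [-8]
PUSH 9  → [-8, 9]
SWAP    → [9, -8]
SWAP    → [-8, 9]
DUP     → [-8, 9, 9]
LT      → [-8, 0]
ADD     → [-8]
PUSH -9 → [-8, -9]
LT      → [0]
PUSH -6 → [0, -6]
SUB     → [6]
PUSH 1  → [6, 1]
LT      → [0]
PUSH 57 → [0, 57]
OVER    → [0, 57, 0]
OVER    → [0, 57, 0, 57]
GT      → [0, 57, 0]
NEG     → [0, 57, 0]
SUB     → [0, 57]
STORE 1 → [0]
PUSH 5  → [0, 5]
PUSH 2  → [0, 5, 2]
MOD     → [0, 1]

2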